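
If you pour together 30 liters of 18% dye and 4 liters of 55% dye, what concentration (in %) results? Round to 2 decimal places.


Solute in mixture 1 = 18% of 30 L = 30*18/100 = 27/5 L
Solute in mixture 2 = 55% of 4 L = 4*55/100 = 11/5 L
Total solute = 27/5 + 11/5 = 38/5 L
Total volume = 30 + 4 = 34 L
Final concentration = 38/5/34 * 100 = 22.35%

22.35


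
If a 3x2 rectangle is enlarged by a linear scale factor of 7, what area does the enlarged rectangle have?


Original dimensions: 3 x 2
Enlargement factor = 7
New width = 3 * 7 = 21
New height = 2 * 7 = 14
New area = 21 * 14 = 294

294


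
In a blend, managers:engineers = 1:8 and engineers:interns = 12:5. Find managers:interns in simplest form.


Given a:b = 1:8 and b:c = 12:5
Make b consistent. Multiply first ratio by 12: a:b = 12:96
Multiply second ratio by 8: b:c = 96:40
Now b = 96 in both, so a:b:c = 12:96:40
Therefore a:c = 12:40
Simplify by GCD: a:c = 3:10

3:10


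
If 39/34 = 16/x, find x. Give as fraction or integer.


Setting up: 39/34 = 16/x
Cross multiply: 39 * x = 34 * 16
39x = 544
x = 544/39
x = 544/39

544/39


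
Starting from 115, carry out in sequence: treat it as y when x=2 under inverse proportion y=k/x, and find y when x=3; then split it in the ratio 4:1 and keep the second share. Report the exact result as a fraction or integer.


Start with 115.
Step 1: Inverse prop: k = (115)*2; new y = k/3 = 115*2/3 = 230/3
Step 2: Split 4:1, second share = 230/3 * 1/5 = 46/3
Final result = 46/3

46/3


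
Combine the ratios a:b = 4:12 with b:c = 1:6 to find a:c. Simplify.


Given a:b = 4:12 and b:c = 1:6
Make b consistent. Multiply first ratio by 1: a:b = 4:12
Multiply second ratio by 12: b:c = 12:72
Now b = 12 in both, so a:b:c = 4:12:72
Therefore a:c = 4:72
Simplify by GCD: a:c = 1:18

1:18


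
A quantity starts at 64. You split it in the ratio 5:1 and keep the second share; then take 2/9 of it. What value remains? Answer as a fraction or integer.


Start with 64.
Step 1: Split 5:1, second share = 64 * 1/6 = 32/3
Step 2: Take 2/9: 32/3 * 2/9 = 64/27
Final result = 64/27

64/27


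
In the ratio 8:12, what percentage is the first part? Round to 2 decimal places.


Total parts = 8 + 12 = 20
First part fraction = 8/20
Percentage = (8/20) * 100
= 0.4 * 100
= 40.00%

40.00


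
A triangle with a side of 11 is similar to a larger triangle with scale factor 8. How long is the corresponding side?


Similar triangles have proportional sides
Scale factor = 8
Smaller side = 11
Corresponding larger side = 11 * 8
= 88

88


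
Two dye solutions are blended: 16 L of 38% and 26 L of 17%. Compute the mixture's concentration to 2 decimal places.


Solute in mixture 1 = 38% of 16 L = 16*38/100 = 152/25 L
Solute in mixture 2 = 17% of 26 L = 26*17/100 = 221/50 L
Total solute = 152/25 + 221/50 = 21/2 L
Total volume = 16 + 26 = 42 L
Final concentration = 21/2/42 * 100 = 25.00%

25.00


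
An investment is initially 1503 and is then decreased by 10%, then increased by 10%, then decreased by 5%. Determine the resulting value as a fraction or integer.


Start: 1503
Step 1: decrease by 10% => multiply by 90/100
  1503 * 90/100 = 13527/10
Step 2: increase by 10% => multiply by 110/100
  13527/10 * 110/100 = 148797/100
Step 3: decrease by 5% => multiply by 95/100
  148797/100 * 95/100 = 2827143/2000
Final value = 2827143/2000

2827143/2000


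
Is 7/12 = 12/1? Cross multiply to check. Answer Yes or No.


Cross multiply to check 7/12 = 12/1
Left cross product: 7 * 1 = 7
Right cross product: 12 * 12 = 144
7 != 144
Not equal, so proportions differ => No

No


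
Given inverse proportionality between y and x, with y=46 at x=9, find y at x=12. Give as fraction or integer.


Inverse proportion: y = k/x
Find k: k = 9 * 46 = 414
Compute y at x=12: y = 414/12
y = 69/2

69/2


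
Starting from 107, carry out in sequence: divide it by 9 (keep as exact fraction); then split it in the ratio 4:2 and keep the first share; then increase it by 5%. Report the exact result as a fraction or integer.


Start with 107.
Step 1: Divide by 9: 107 / 9 = 107/9
Step 2: Split 4:2, first share = 107/9 * 4/6 = 214/27
Step 3: Increase by 5%: 214/27 * 105/100 = 749/90
Final result = 749/90

749/90


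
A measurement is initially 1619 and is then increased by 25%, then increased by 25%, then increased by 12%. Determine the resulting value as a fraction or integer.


Start: 1619
Step 1: increase by 25% => multiply by 125/100
  1619 * 125/100 = 8095/4
Step 2: increase by 25% => multiply by 125/100
  8095/4 * 125/100 = 40475/16
Step 3: increase by 12% => multiply by 112/100
  40475/16 * 112/100 = 11333/4
Final value = 11333/4

11333/4


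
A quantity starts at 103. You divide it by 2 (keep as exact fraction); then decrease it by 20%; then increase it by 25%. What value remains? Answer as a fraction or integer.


Start with 103.
Step 1: Divide by 2: 103 / 2 = 103/2
Step 2: Decrease by 20%: 103/2 * 80/100 = 206/5
Step 3: Increase by 25%: 206/5 * 125/100 = 103/2
Final result = 103/2

103/2


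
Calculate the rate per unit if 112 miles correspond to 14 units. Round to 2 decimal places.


Total miles = 112
Number of units = 14
Unit rate = 112 / 14
= 8 miles per unit

8


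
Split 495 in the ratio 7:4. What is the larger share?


Total parts = 7 + 4 = 11
Value per part = 495 / 11 = 45
First share = 7 * 45 = 315
Second share = 4 * 45 = 180
Larger share = 315

315


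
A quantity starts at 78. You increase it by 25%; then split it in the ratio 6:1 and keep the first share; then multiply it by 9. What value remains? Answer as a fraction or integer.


Start with 78.
Step 1: Increase by 25%: 78 * 125/100 = 195/2
Step 2: Split 6:1, first share = 195/2 * 6/7 = 585/7
Step 3: Multiply by 9: 585/7 * 9 = 5265/7
Final result = 5265/7

5265/7


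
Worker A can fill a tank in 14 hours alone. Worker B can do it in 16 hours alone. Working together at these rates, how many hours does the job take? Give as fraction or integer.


Rate of A = 1/14 job per hour
Rate of B = 1/16 job per hour
Combined rate = 1/14 + 1/16
Find common denominator: (16 + 14)/(14*16) = 30/224
Combined rate = 15/112 job per hour
Time together = 1 / (15/112) = 112/15 hours

112/15


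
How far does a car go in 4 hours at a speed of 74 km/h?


Using distance = speed * time
Speed = 74 km/h
Time = 4 hours
Distance = 74 * 4
= 296 km

296


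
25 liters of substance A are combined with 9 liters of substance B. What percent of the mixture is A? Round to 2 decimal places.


Volume of A = 25 L
Volume of B = 9 L
Total volume = 25 + 9 = 34 L
Percentage of A = (25/34) * 100
= 73.53%

73.53


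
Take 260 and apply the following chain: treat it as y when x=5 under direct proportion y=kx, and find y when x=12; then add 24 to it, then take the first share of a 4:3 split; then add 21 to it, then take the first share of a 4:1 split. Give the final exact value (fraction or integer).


Start with 260.
Step 1: Direct prop: k = (260)/5; new y = k*12 = 260*12/5 = 624
Step 2: Add 24: 624+24=648; split 4:3 first = 648*4/7 = 2592/7
Step 3: Add 21: 2592/7+21=2739/7; split 4:1 first = 2739/7*4/5 = 10956/35
Final result = 10956/35

10956/35


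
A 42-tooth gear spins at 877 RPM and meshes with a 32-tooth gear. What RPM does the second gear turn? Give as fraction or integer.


Gear ratio: teeth_A * RPM_A = teeth_B * RPM_B
42 * 877 = 32 * RPM_B
36834 = 32 * RPM_B
RPM_B = 36834 / 32
RPM_B = 18417/16

18417/16


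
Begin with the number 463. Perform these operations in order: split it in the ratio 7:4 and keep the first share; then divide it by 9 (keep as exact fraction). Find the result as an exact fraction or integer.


Start with 463.
Step 1: Split 7:4, first share = 463 * 7/11 = 3241/11
Step 2: Divide by 9: 3241/11 / 9 = 3241/99
Final result = 3241/99

3241/99


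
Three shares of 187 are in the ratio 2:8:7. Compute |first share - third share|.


Total parts = 2 + 8 + 7 = 17
Value per part = 187 / 17 = 11
Shares: 2*11=22, 8*11=88, 7*11=77
First share = 22, third share = 77
Difference = |22 - 77| = 55

55


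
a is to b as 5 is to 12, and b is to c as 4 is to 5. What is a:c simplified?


Given a:b = 5:12 and b:c = 4:5
Make b consistent. Multiply first ratio by 4: a:b = 20:48
Multiply second ratio by 12: b:c = 48:60
Now b = 48 in both, so a:b:c = 20:48:60
Therefore a:c = 20:60
Simplify by GCD: a:c = 1:3

1:3


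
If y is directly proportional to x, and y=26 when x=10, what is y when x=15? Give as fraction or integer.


Direct proportion: y = kx
Find k: k = 26/10 = 13/5
Compute y at x=15: y = 13/5 * 15
y = 39

39


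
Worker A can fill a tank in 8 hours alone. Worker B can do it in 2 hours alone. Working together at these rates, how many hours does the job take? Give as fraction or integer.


Rate of A = 1/8 job per hour
Rate of B = 1/2 job per hour
Combined rate = 1/8 + 1/2
Find common denominator: (2 + 8)/(8*2) = 10/16
Combined rate = 5/8 job per hour
Time together = 1 / (5/8) = 8/5 hours

8/5


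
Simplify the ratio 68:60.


Find GCD(68, 60)
GCD = 4
Divide both by 4: 68/4 = 17, 60/4 = 15
Simplified ratio = 17:15

17:15


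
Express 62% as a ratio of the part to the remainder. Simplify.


Part = 62%, Remainder = 38%
Ratio = 62:38
GCD(62, 38) = 2
Simplify: 31:19 = 31:19

31:19


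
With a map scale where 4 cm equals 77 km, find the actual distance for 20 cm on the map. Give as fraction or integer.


Map scale: 4 cm = 77 km
Measured distance on map = 20 cm
Set up proportion: 20 * 77 / 4
= 1540 / 4
= 385 km

385


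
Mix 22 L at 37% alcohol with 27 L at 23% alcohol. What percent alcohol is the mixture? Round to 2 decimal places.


Solute in mixture 1 = 37% of 22 L = 22*37/100 = 407/50 L
Solute in mixture 2 = 23% of 27 L = 27*23/100 = 621/100 L
Total solute = 407/50 + 621/100 = 287/20 L
Total volume = 22 + 27 = 49 L
Final concentration = 287/20/49 * 100 = 29.29%

29.29


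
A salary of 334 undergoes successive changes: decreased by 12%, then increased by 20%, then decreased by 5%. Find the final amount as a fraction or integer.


Start: 334
Step 1: decrease by 12% => multiply by 88/100
  334 * 88/100 = 7348/25
Step 2: increase by 20% => multiply by 120/100
  7348/25 * 120/100 = 44088/125
Step 3: decrease by 5% => multiply by 95/100
  44088/125 * 95/100 = 209418/625
Final value = 209418/625

209418/625


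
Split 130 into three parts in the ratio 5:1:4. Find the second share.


Ratio = 5:1:4
Total parts = 5 + 1 + 4 = 10
Value per part = 130 / 10 = 13
First share = 5 * 13 = 65
Middle share = 1 * 13 = 13
Third share = 4 * 13 = 52

13


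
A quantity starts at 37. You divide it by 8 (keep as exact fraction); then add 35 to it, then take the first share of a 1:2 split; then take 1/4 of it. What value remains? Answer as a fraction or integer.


Start with 37.
Step 1: Divide by 8: 37 / 8 = 37/8
Step 2: Add 35: 37/8+35=317/8; split 1:2 first = 317/8*1/3 = 317/24
Step 3: Take 1/4: 317/24 * 1/4 = 317/96
Final result = 317/96

317/96


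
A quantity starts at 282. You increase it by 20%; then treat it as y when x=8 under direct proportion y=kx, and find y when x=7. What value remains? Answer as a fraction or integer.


Start with 282.
Step 1: Increase by 20%: 282 * 120/100 = 1692/5
Step 2: Direct prop: k = (1692/5)/8; new y = k*7 = 1692/5*7/8 = 2961/10
Final result = 2961/10

2961/10


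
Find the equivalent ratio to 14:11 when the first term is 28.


Original ratio: 14:11
First term target: 28
Scale factor = 28 / 14 = 2
Multiply second term: 11 * 2 = 22
Equivalent ratio = 28:22

28:22


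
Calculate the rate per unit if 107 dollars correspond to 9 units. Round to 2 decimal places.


Total dollars = 107
Number of units = 9
Unit rate = 107 / 9
= 11.89 dollars per unit

11.89


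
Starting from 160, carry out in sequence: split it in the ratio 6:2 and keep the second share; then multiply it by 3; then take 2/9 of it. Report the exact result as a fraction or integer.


Start with 160.
Step 1: Split 6:2, second share = 160 * 2/8 = 40
Step 2: Multiply by 3: 40 * 3 = 120
Step 3: Take 2/9: 120 * 2/9 = 80/3
Final result = 80/3

80/3


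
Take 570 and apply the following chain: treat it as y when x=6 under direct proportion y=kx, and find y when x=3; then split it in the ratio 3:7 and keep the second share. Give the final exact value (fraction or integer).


Start with 570.
Step 1: Direct prop: k = (570)/6; new y = k*3 = 570*3/6 = 285
Step 2: Split 3:7, second share = 285 * 7/10 = 399/2
Final result = 399/2

399/2


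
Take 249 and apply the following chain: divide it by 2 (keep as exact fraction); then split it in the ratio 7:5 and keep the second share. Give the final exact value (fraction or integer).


Start with 249.
Step 1: Divide by 2: 249 / 2 = 249/2
Step 2: Split 7:5, second share = 249/2 * 5/12 = 415/8
Final result = 415/8

415/8


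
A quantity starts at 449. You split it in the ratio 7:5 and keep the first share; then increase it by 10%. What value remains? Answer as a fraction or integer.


Start with 449.
Step 1: Split 7:5, first share = 449 * 7/12 = 3143/12
Step 2: Increase by 10%: 3143/12 * 110/100 = 34573/120
Final result = 34573/120

34573/120


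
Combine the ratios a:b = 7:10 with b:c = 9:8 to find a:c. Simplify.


Given a:b = 7:10 and b:c = 9:8
Make b consistent. Multiply first ratio by 9: a:b = 63:90
Multiply second ratio by 10: b:c = 90:80
Now b = 90 in both, so a:b:c = 63:90:80
Therefore a:c = 63:80
Simplify by GCD: a:c = 63:80

63:80


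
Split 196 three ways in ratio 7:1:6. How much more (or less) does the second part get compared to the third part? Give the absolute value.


Total parts = 7 + 1 + 6 = 14
Value per part = 196 / 14 = 14
Shares: 7*14=98, 1*14=14, 6*14=84
Second share = 14, third share = 84
Difference = |14 - 84| = 70

70


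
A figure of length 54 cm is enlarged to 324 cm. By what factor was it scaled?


Original length = 54 cm
Scaled length = 324 cm
Scale factor = 324 / 54
= 6

6


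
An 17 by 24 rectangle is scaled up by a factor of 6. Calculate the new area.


Original dimensions: 17 x 24
Enlargement factor = 6
New width = 17 * 6 = 102
New height = 24 * 6 = 144
New area = 102 * 144 = 14688

14688


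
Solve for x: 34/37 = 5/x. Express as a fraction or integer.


Setting up: 34/37 = 5/x
Cross multiply: 34 * x = 37 * 5
34x = 185
x = 185/34
x = 185/34

185/34


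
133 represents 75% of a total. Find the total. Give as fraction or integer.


Given: 133 is 75% of the whole
Set up: 133 = 75/100 * whole
whole = 133 * 100 / 75
whole = 13300 / 75
whole = 532/3

532/3


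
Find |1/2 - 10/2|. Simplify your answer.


Simplify: 1/2 = 1/2 and 10/2 = 5
Find common denominator: LCD = 2
Convert: 1/2 and 10/2
Difference = |1 - 10|/2 = 9/2
Simplified = 9/2

9/2


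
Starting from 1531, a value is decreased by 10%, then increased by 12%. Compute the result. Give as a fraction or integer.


Start: 1531
Step 1: decrease by 10% => multiply by 90/100
  1531 * 90/100 = 13779/10
Step 2: increase by 12% => multiply by 112/100
  13779/10 * 112/100 = 192906/125
Final value = 192906/125

192906/125


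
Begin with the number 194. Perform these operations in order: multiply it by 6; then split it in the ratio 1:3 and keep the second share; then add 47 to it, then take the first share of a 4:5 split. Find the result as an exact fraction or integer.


Start with 194.
Step 1: Multiply by 6: 194 * 6 = 1164
Step 2: Split 1:3, second share = 1164 * 3/4 = 873
Step 3: Add 47: 873+47=920; split 4:5 first = 920*4/9 = 3680/9
Final result = 3680/9

3680/9


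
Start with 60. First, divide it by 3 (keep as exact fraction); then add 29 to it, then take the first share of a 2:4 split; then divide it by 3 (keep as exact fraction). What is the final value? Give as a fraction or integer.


Start with 60.
Step 1: Divide by 3: 60 / 3 = 20
Step 2: Add 29: 20+29=49; split 2:4 first = 49*2/6 = 49/3
Step 3: Divide by 3: 49/3 / 3 = 49/9
Final result = 49/9

49/9


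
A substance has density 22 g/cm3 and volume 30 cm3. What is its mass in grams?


Using mass = density * volume
Density = 22 g/cm3
Volume = 30 cm3
Mass = 22 * 30
= 660 g

660


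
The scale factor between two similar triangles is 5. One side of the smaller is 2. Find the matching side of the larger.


Similar triangles have proportional sides
Scale factor = 5
Smaller side = 2
Corresponding larger side = 2 * 5
= 10

10


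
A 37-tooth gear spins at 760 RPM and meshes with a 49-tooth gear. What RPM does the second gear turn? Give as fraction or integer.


Gear ratio: teeth_A * RPM_A = teeth_B * RPM_B
37 * 760 = 49 * RPM_B
28120 = 49 * RPM_B
RPM_B = 28120 / 49
RPM_B = 28120/49

28120/49


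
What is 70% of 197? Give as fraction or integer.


Compute 70% of 197
Convert percentage: 70% = 70/100
Multiply: 197 * 70/100
= 13790/100
= 1379/10

1379/10


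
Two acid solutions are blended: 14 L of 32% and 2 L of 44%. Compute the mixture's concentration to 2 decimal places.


Solute in mixture 1 = 32% of 14 L = 14*32/100 = 112/25 L
Solute in mixture 2 = 44% of 2 L = 2*44/100 = 22/25 L
Total solute = 112/25 + 22/25 = 134/25 L
Total volume = 14 + 2 = 16 L
Final concentration = 134/25/16 * 100 = 33.50%

33.50


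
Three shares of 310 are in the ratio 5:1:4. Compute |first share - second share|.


Total parts = 5 + 1 + 4 = 10
Value per part = 310 / 10 = 31
Shares: 5*31=155, 1*31=31, 4*31=124
First share = 155, second share = 31
Difference = |155 - 31| = 124

124


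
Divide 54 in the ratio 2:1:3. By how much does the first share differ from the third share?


Total parts = 2 + 1 + 3 = 6
Value per part = 54 / 6 = 9
Shares: 2*9=18, 1*9=9, 3*9=27
First share = 18, third share = 27
Difference = |18 - 27| = 9

9


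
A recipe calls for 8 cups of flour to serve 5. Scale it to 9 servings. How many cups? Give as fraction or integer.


Original: 8 cups for 5 servings
Target servings = 9
Scaling factor = 9/5
New amount = 8 * 9/5
= 72/5
= 72/5 cups

72/5


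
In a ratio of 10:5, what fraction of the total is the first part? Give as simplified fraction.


Total parts = 10 + 5 = 15
First part fraction = 10/15
Simplify: 10/15 = 2/3

2/3


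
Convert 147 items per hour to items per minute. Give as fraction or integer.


Converting from per hour to per minute
Rate = 147 items per hour
Divide by 60: 147/60
= 49/20 items per minute

49/20


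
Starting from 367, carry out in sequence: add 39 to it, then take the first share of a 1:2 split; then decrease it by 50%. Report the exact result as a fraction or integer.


Start with 367.
Step 1: Add 39: 367+39=406; split 1:2 first = 406*1/3 = 406/3
Step 2: Decrease by 50%: 406/3 * 50/100 = 203/3
Final result = 203/3

203/3


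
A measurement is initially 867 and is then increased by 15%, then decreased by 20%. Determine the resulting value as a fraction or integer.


Start: 867
Step 1: increase by 15% => multiply by 115/100
  867 * 115/100 = 19941/20
Step 2: decrease by 20% => multiply by 80/100
  19941/20 * 80/100 = 19941/25
Final value = 19941/25

19941/25


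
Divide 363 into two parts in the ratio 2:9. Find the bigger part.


Total parts = 2 + 9 = 11
Value per part = 363 / 11 = 33
First share = 2 * 33 = 66
Second share = 9 * 33 = 297
Larger share = 297

297


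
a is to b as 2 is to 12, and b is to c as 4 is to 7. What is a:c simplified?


Given a:b = 2:12 and b:c = 4:7
Make b consistent. Multiply first ratio by 4: a:b = 8:48
Multiply second ratio by 12: b:c = 48:84
Now b = 48 in both, so a:b:c = 8:48:84
Therefore a:c = 8:84
Simplify by GCD: a:c = 2:21

2:21


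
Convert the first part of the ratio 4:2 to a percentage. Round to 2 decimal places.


Total parts = 4 + 2 = 6
First part fraction = 4/6
Percentage = (4/6) * 100
= 0.666667 * 100
= 66.67%

66.67


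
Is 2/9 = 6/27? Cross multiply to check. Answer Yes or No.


Cross multiply to check 2/9 = 6/27
Left cross product: 2 * 27 = 54
Right cross product: 9 * 6 = 54
54 = 54
Equal, so proportions match => Yes

Yes


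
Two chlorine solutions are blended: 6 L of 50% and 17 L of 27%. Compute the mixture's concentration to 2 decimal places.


Solute in mixture 1 = 50% of 6 L = 6*50/100 = 3 L
Solute in mixture 2 = 27% of 17 L = 17*27/100 = 459/100 L
Total solute = 3 + 459/100 = 759/100 L
Total volume = 6 + 17 = 23 L
Final concentration = 759/100/23 * 100 = 33.00%

33.00


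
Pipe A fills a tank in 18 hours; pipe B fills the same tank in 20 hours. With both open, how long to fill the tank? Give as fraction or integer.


Rate of A = 1/18 job per hour
Rate of B = 1/20 job per hour
Combined rate = 1/18 + 1/20
Find common denominator: (20 + 18)/(18*20) = 38/360
Combined rate = 19/180 job per hour
Time together = 1 / (19/180) = 180/19 hours

180/19


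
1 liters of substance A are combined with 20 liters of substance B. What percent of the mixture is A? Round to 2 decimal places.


Volume of A = 1 L
Volume of B = 20 L
Total volume = 1 + 20 = 21 L
Percentage of A = (1/21) * 100
= 4.76%

4.76


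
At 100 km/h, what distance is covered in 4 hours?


Using distance = speed * time
Speed = 100 km/h
Time = 4 hours
Distance = 100 * 4
= 400 km

400


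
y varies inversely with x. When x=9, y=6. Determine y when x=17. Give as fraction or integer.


Inverse proportion: y = k/x
Find k: k = 9 * 6 = 54
Compute y at x=17: y = 54/17
y = 54/17

54/17


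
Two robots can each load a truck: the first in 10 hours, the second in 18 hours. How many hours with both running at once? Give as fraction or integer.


Rate of A = 1/10 job per hour
Rate of B = 1/18 job per hour
Combined rate = 1/10 + 1/18
Find common denominator: (18 + 10)/(10*18) = 28/180
Combined rate = 7/45 job per hour
Time together = 1 / (7/45) = 45/7 hours

45/7


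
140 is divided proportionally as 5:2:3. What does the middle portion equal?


Ratio = 5:2:3
Total parts = 5 + 2 + 3 = 10
Value per part = 140 / 10 = 14
First share = 5 * 14 = 70
Middle share = 2 * 14 = 28
Third share = 3 * 14 = 42

28


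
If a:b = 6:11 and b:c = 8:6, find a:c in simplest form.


Given a:b = 6:11 and b:c = 8:6
Make b consistent. Multiply first ratio by 8: a:b = 48:88
Multiply second ratio by 11: b:c = 88:66
Now b = 88 in both, so a:b:c = 48:88:66
Therefore a:c = 48:66
Simplify by GCD: a:c = 8:11

8:11


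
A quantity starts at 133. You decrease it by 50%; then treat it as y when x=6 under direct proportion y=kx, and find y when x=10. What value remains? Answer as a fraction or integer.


Start with 133.
Step 1: Decrease by 50%: 133 * 50/100 = 133/2
Step 2: Direct prop: k = (133/2)/6; new y = k*10 = 133/2*10/6 = 665/6
Final result = 665/6

665/6


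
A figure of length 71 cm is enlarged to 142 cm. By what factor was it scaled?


Original length = 71 cm
Scaled length = 142 cm
Scale factor = 142 / 71
= 2

2


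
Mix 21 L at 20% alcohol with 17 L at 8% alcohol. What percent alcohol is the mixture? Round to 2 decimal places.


Solute in mixture 1 = 20% of 21 L = 21*20/100 = 21/5 L
Solute in mixture 2 = 8% of 17 L = 17*8/100 = 34/25 L
Total solute = 21/5 + 34/25 = 139/25 L
Total volume = 21 + 17 = 38 L
Final concentration = 139/25/38 * 100 = 14.63%

14.63


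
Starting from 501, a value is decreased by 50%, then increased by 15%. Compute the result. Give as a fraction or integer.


Start: 501
Step 1: decrease by 50% => multiply by 50/100
  501 * 50/100 = 501/2
Step 2: increase by 15% => multiply by 115/100
  501/2 * 115/100 = 11523/40
Final value = 11523/40

11523/40


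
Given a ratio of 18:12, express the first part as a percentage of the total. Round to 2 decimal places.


Total parts = 18 + 12 = 30
First part fraction = 18/30
Percentage = (18/30) * 100
= 0.6 * 100
= 60.00%

60.00


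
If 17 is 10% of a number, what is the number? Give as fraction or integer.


Given: 17 is 10% of the whole
Set up: 17 = 10/100 * whole
whole = 17 * 100 / 10
whole = 1700 / 10
whole = 170

170


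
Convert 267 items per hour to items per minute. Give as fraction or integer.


Converting from per hour to per minute
Rate = 267 items per hour
Divide by 60: 267/60
= 89/20 items per minute

89/20


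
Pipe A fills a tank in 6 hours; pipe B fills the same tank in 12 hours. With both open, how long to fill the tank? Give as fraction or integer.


Rate of A = 1/6 job per hour
Rate of B = 1/12 job per hour
Combined rate = 1/6 + 1/12
Find common denominator: (12 + 6)/(6*12) = 18/72
Combined rate = 1/4 job per hour
Time together = 1 / (1/4) = 4 hours

4


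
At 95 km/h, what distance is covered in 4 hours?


Using distance = speed * time
Speed = 95 km/h
Time = 4 hours
Distance = 95 * 4
= 380 km

380


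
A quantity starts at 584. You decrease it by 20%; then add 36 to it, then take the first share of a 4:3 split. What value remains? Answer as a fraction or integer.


Start with 584.
Step 1: Decrease by 20%: 584 * 80/100 = 2336/5
Step 2: Add 36: 2336/5+36=2516/5; split 4:3 first = 2516/5*4/7 = 10064/35
Final result = 10064/35

10064/35


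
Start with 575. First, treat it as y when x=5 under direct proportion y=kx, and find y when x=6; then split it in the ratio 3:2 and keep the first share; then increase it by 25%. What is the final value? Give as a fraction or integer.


Start with 575.
Step 1: Direct prop: k = (575)/5; new y = k*6 = 575*6/5 = 690
Step 2: Split 3:2, first share = 690 * 3/5 = 414
Step 3: Increase by 25%: 414 * 125/100 = 1035/2
Final result = 1035/2

1035/2


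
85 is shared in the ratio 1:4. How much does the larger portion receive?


Total parts = 1 + 4 = 5
Value per part = 85 / 5 = 17
First share = 1 * 17 = 17
Second share = 4 * 17 = 68
Larger share = 68

68


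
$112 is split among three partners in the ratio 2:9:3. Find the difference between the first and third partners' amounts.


Total parts = 2 + 9 + 3 = 14
Value per part = 112 / 14 = 8
Shares: 2*8=16, 9*8=72, 3*8=24
First share = 16, third share = 24
Difference = |16 - 24| = 8

8


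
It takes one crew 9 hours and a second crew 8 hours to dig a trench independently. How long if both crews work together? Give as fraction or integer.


Rate of A = 1/9 job per hour
Rate of B = 1/8 job per hour
Combined rate = 1/9 + 1/8
Find common denominator: (8 + 9)/(9*8) = 17/72
Combined rate = 17/72 job per hour
Time together = 1 / (17/72) = 72/17 hours

72/17


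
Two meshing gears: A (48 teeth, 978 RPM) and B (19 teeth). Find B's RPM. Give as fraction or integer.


Gear ratio: teeth_A * RPM_A = teeth_B * RPM_B
48 * 978 = 19 * RPM_B
46944 = 19 * RPM_B
RPM_B = 46944 / 19
RPM_B = 46944/19

46944/19


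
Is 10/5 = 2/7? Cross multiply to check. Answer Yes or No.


Cross multiply to check 10/5 = 2/7
Left cross product: 10 * 7 = 70
Right cross product: 5 * 2 = 10
70 != 10
Not equal, so proportions differ => No

No


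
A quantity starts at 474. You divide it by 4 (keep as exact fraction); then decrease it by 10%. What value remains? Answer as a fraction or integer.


Start with 474.
Step 1: Divide by 4: 474 / 4 = 237/2
Step 2: Decrease by 10%: 237/2 * 90/100 = 2133/20
Final result = 2133/20

2133/20


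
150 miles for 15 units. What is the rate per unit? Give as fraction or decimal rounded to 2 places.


Total miles = 150
Number of units = 15
Unit rate = 150 / 15
= 10 miles per unit

10


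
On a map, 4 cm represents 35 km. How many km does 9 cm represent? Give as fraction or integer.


Map scale: 4 cm = 35 km
Measured distance on map = 9 cm
Set up proportion: 9 * 35 / 4
= 315 / 4
= 315/4 km

315/4


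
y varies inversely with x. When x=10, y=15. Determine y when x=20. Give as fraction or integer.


Inverse proportion: y = k/x
Find k: k = 10 * 15 = 150
Compute y at x=20: y = 150/20
y = 15/2

15/2


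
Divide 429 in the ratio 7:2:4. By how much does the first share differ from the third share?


Total parts = 7 + 2 + 4 = 13
Value per part = 429 / 13 = 33
Shares: 7*33=231, 2*33=66, 4*33=132
First share = 231, third share = 132
Difference = |231 - 132| = 99

99


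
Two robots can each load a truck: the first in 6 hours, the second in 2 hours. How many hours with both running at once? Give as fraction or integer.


Rate of A = 1/6 job per hour
Rate of B = 1/2 job per hour
Combined rate = 1/6 + 1/2
Find common denominator: (2 + 6)/(6*2) = 8/12
Combined rate = 2/3 job per hour
Time together = 1 / (2/3) = 3/2 hours

3/2


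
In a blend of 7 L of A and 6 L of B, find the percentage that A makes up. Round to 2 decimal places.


Volume of A = 7 L
Volume of B = 6 L
Total volume = 7 + 6 = 13 L
Percentage of A = (7/13) * 100
= 53.85%

53.85


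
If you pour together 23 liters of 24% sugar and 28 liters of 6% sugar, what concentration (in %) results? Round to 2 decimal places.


Solute in mixture 1 = 24% of 23 L = 23*24/100 = 138/25 L
Solute in mixture 2 = 6% of 28 L = 28*6/100 = 42/25 L
Total solute = 138/25 + 42/25 = 36/5 L
Total volume = 23 + 28 = 51 L
Final concentration = 36/5/51 * 100 = 14.12%

14.12


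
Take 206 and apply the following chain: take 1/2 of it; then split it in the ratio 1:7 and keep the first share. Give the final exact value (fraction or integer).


Start with 206.
Step 1: Take 1/2: 206 * 1/2 = 103
Step 2: Split 1:7, first share = 103 * 1/8 = 103/8
Final result = 103/8

103/8


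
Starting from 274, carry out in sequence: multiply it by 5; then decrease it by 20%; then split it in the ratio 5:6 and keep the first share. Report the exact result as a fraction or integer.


Start with 274.
Step 1: Multiply by 5: 274 * 5 = 1370
Step 2: Decrease by 20%: 1370 * 80/100 = 1096
Step 3: Split 5:6, first share = 1096 * 5/11 = 5480/11
Final result = 5480/11

5480/11


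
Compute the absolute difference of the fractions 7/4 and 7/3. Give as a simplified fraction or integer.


Simplify: 7/4 = 7/4 and 7/3 = 7/3
Find common denominator: LCD = 12
Convert: 21/12 and 28/12
Difference = |21 - 28|/12 = 7/12
Simplified = 7/12

7/12


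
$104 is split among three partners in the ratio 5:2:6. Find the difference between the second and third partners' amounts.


Total parts = 5 + 2 + 6 = 13
Value per part = 104 / 13 = 8
Shares: 5*8=40, 2*8=16, 6*8=48
Second share = 16, third share = 48
Difference = |16 - 48| = 32

32


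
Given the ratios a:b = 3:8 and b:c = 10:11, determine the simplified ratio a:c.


Given a:b = 3:8 and b:c = 10:11
Make b consistent. Multiply first ratio by 10: a:b = 30:80
Multiply second ratio by 8: b:c = 80:88
Now b = 80 in both, so a:b:c = 30:80:88
Therefore a:c = 30:88
Simplify by GCD: a:c = 15:44

15:44


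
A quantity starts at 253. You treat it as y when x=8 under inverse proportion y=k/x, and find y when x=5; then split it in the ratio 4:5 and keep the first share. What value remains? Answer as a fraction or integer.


Start with 253.
Step 1: Inverse prop: k = (253)*8; new y = k/5 = 253*8/5 = 2024/5
Step 2: Split 4:5, first share = 2024/5 * 4/9 = 8096/45
Final result = 8096/45

8096/45


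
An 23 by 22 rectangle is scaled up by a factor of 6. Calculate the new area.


Original dimensions: 23 x 22
Enlargement factor = 6
New width = 23 * 6 = 138
New height = 22 * 6 = 132
New area = 138 * 132 = 18216

18216


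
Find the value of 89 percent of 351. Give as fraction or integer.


Compute 89% of 351
Convert percentage: 89% = 89/100
Multiply: 351 * 89/100
= 31239/100
= 31239/100

31239/100


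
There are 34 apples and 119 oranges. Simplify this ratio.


Find GCD(34, 119)
GCD = 17
Divide both by 17: 34/17 = 2, 119/17 = 7
Simplified ratio = 2:7

2:7


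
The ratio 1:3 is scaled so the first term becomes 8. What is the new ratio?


Original ratio: 1:3
First term target: 8
Scale factor = 8 / 1 = 8
Multiply second term: 3 * 8 = 24
Equivalent ratio = 8:24

8:24


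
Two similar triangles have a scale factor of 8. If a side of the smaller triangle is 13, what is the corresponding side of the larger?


Similar triangles have proportional sides
Scale factor = 8
Smaller side = 13
Corresponding larger side = 13 * 8
= 104

104


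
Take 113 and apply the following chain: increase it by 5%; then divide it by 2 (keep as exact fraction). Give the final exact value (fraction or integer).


Start with 113.
Step 1: Increase by 5%: 113 * 105/100 = 2373/20
Step 2: Divide by 2: 2373/20 / 2 = 2373/40
Final result = 2373/40

2373/40


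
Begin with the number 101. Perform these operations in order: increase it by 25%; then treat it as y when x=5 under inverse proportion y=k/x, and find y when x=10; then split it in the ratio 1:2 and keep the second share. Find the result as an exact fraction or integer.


Start with 101.
Step 1: Increase by 25%: 101 * 125/100 = 505/4
Step 2: Inverse prop: k = (505/4)*5; new y = k/10 = 505/4*5/10 = 505/8
Step 3: Split 1:2, second share = 505/8 * 2/3 = 505/12
Final result = 505/12

505/12


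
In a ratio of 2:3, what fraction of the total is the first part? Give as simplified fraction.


Total parts = 2 + 3 = 5
First part fraction = 2/5
Simplify: 2/5 = 2/5

2/5


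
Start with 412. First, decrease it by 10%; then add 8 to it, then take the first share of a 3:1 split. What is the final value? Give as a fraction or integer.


Start with 412.
Step 1: Decrease by 10%: 412 * 90/100 = 1854/5
Step 2: Add 8: 1854/5+8=1894/5; split 3:1 first = 1894/5*3/4 = 2841/10
Final result = 2841/10

2841/10


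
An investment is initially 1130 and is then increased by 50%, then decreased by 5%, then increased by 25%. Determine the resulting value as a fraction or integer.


Start: 1130
Step 1: increase by 50% => multiply by 150/100
  1130 * 150/100 = 1695
Step 2: decrease by 5% => multiply by 95/100
  1695 * 95/100 = 6441/4
Step 3: increase by 25% => multiply by 125/100
  6441/4 * 125/100 = 32205/16
Final value = 32205/16

32205/16


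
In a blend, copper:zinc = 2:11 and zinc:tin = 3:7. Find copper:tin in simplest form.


Given a:b = 2:11 and b:c = 3:7
Make b consistent. Multiply first ratio by 3: a:b = 6:33
Multiply second ratio by 11: b:c = 33:77
Now b = 33 in both, so a:b:c = 6:33:77
Therefore a:c = 6:77
Simplify by GCD: a:c = 6:77

6:77


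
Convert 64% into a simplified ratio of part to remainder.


Part = 64%, Remainder = 36%
Ratio = 64:36
GCD(64, 36) = 4
Simplify: 16:9 = 16:9

16:9


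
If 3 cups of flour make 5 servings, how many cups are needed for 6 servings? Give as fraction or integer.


Original: 3 cups for 5 servings
Target servings = 6
Scaling factor = 6/5
New amount = 3 * 6/5
= 18/5
= 18/5 cups

18/5


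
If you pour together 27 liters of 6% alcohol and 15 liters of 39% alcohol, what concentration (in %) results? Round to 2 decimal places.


Solute in mixture 1 = 6% of 27 L = 27*6/100 = 81/50 L
Solute in mixture 2 = 39% of 15 L = 15*39/100 = 117/20 L
Total solute = 81/50 + 117/20 = 747/100 L
Total volume = 27 + 15 = 42 L
Final concentration = 747/100/42 * 100 = 17.79%

17.79


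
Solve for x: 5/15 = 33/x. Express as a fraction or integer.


Setting up: 5/15 = 33/x
Cross multiply: 5 * x = 15 * 33
5x = 495
x = 495/5
x = 99

99


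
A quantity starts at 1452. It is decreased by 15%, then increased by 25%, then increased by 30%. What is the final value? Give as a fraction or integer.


Start: 1452
Step 1: decrease by 15% => multiply by 85/100
  1452 * 85/100 = 6171/5
Step 2: increase by 25% => multiply by 125/100
  6171/5 * 125/100 = 6171/4
Step 3: increase by 30% => multiply by 130/100
  6171/4 * 130/100 = 80223/40
Final value = 80223/40

80223/40


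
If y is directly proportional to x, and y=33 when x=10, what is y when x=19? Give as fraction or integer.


Direct proportion: y = kx
Find k: k = 33/10 = 33/10
Compute y at x=19: y = 33/10 * 19
y = 627/10

627/10


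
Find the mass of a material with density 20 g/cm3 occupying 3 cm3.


Using mass = density * volume
Density = 20 g/cm3
Volume = 3 cm3
Mass = 20 * 3
= 60 g

60


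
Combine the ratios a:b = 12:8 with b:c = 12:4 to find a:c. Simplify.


Given a:b = 12:8 and b:c = 12:4
Make b consistent. Multiply first ratio by 12: a:b = 144:96
Multiply second ratio by 8: b:c = 96:32
Now b = 96 in both, so a:b:c = 144:96:32
Therefore a:c = 144:32
Simplify by GCD: a:c = 9:2

9:2


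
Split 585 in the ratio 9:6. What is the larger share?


Total parts = 9 + 6 = 15
Value per part = 585 / 15 = 39
First share = 9 * 39 = 351
Second share = 6 * 39 = 234
Larger share = 351

351


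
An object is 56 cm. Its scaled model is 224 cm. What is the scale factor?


Original length = 56 cm
Scaled length = 224 cm
Scale factor = 224 / 56
= 4

4


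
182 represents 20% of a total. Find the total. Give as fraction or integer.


Given: 182 is 20% of the whole
Set up: 182 = 20/100 * whole
whole = 182 * 100 / 20
whole = 18200 / 20
whole = 910

910


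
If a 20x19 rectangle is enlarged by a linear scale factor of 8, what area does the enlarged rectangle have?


Original dimensions: 20 x 19
Enlargement factor = 8
New width = 20 * 8 = 160
New height = 19 * 8 = 152
New area = 160 * 152 = 24320

24320


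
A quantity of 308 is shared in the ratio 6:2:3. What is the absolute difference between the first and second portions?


Total parts = 6 + 2 + 3 = 11
Value per part = 308 / 11 = 28
Shares: 6*28=168, 2*28=56, 3*28=84
First share = 168, second share = 56
Difference = |168 - 56| = 112

112


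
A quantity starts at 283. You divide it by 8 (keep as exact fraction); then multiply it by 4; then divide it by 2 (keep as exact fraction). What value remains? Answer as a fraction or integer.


Start with 283.
Step 1: Divide by 8: 283 / 8 = 283/8
Step 2: Multiply by 4: 283/8 * 4 = 283/2
Step 3: Divide by 2: 283/2 / 2 = 283/4
Final result = 283/4

283/4


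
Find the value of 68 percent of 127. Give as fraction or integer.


Compute 68% of 127
Convert percentage: 68% = 68/100
Multiply: 127 * 68/100
= 8636/100
= 2159/25

2159/25


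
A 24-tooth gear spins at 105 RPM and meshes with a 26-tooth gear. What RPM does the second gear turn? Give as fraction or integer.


Gear ratio: teeth_A * RPM_A = teeth_B * RPM_B
24 * 105 = 26 * RPM_B
2520 = 26 * RPM_B
RPM_B = 2520 / 26
RPM_B = 1260/13

1260/13


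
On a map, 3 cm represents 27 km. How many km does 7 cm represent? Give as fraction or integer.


Map scale: 3 cm = 27 km
Measured distance on map = 7 cm
Set up proportion: 7 * 27 / 3
= 189 / 3
= 63 km

63


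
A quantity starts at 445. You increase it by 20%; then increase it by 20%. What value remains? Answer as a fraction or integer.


Start with 445.
Step 1: Increase by 20%: 445 * 120/100 = 534
Step 2: Increase by 20%: 534 * 120/100 = 3204/5
Final result = 3204/5

3204/5


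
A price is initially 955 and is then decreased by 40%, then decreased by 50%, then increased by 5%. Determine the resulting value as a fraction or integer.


Start: 955
Step 1: decrease by 40% => multiply by 60/100
  955 * 60/100 = 573
Step 2: decrease by 50% => multiply by 50/100
  573 * 50/100 = 573/2
Step 3: increase by 5% => multiply by 105/100
  573/2 * 105/100 = 12033/40
Final value = 12033/40

12033/40


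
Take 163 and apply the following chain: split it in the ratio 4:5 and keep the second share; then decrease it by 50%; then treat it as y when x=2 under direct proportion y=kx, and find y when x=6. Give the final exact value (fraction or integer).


Start with 163.
Step 1: Split 4:5, second share = 163 * 5/9 = 815/9
Step 2: Decrease by 50%: 815/9 * 50/100 = 815/18
Step 3: Direct prop: k = (815/18)/2; new y = k*6 = 815/18*6/2 = 815/6
Final result = 815/6

815/6


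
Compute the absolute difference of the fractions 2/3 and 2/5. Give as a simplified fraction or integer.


Simplify: 2/3 = 2/3 and 2/5 = 2/5
Find common denominator: LCD = 15
Convert: 10/15 and 6/15
Difference = |10 - 6|/15 = 4/15
Simplified = 4/15

4/15


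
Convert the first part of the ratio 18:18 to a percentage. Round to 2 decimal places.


Total parts = 18 + 18 = 36
First part fraction = 18/36
Percentage = (18/36) * 100
= 0.5 * 100
= 50.00%

50.00
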